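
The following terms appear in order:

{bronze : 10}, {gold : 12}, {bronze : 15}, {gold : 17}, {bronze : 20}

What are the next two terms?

{gold : 22}, {bronze : 25}

Rank: bronze, gold, bronze, gold, bronze → gold → bronze (alternates bronze ↔ gold).
Second part: 10, 12, 15, 17, 20 → 22 → 25 (alternating steps +2, +3, +2, +3, …).
So the next two terms are {gold : 22} and {bronze : 25}.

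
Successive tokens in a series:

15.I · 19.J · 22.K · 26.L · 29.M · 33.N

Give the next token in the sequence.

36.O

First component: alternating steps +4, +3, +4, +3, …, so 15, 19, 22, 26, 29, 33 → 36.
Letter goes I, J, K, L, M, N → O (letters move forward 1 place in the alphabet).
Putting it together: 36.O.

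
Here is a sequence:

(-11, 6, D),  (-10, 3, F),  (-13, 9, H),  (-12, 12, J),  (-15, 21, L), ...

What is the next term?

First coordinate: -11, -10, -13, -12, -15 → -14 (alternating steps +1, −3, +1, −3, …).
Second coordinate: 6, 3, 9, 12, 21 → 33 (each term is the sum of the two before it).
Letter: letters move forward 2 places in the alphabet, so D, F, H, J, L → N.
Combining the parts gives (-14, 33, N).

(-14, 33, N)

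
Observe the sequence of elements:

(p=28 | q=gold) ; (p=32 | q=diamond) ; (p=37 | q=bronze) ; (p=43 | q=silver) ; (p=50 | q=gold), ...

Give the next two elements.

P goes 28, 32, 37, 43, 50 → 58 → 67 (differences are 4, 5, 6, … (increasing by 1 each time)).
Q: repeats gold → diamond → bronze → silver, so gold, diamond, bronze, silver, gold → diamond → bronze.
Putting the parts together: (p=58 | q=diamond) and then (p=67 | q=bronze).

(p=58 | q=diamond), (p=67 | q=bronze)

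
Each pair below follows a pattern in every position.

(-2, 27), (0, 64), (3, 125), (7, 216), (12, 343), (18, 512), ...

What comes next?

(25, 729)

First slot goes -2, 0, 3, 7, 12, 18 → 25 (differences are 2, 3, 4, … (increasing by 1 each time)).
Second slot goes 27, 64, 125, 216, 343, 512 → 729 (perfect cubes: 3³, 4³, 5³, …).
Putting it together: (25, 729).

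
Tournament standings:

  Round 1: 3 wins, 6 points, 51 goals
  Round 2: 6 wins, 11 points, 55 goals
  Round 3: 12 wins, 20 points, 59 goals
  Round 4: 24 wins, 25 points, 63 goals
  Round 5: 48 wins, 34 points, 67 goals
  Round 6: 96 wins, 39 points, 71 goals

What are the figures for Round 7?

Wins: ×2 each step; 3, 6, 12, 24, 48, 96 → 192.
Points: 6, 11, 20, 25, 34, 39 → 48 (alternating steps +5, +9, +5, +9, …).
Goals — +4 each step: 51, 55, 59, 63, 67, 71 → 75.
Putting it together: 192 wins, 48 points, 75 goals.

192 wins, 48 points, 75 goals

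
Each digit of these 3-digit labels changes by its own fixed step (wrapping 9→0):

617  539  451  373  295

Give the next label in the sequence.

117

First digit goes 6, 5, 4, 3, 2 → 1 (−1 each step, mod 10).
Second digit — +2 each step, mod 10: 1, 3, 5, 7, 9 → 1.
Third digit: +2 each step, mod 10, so 7, 9, 1, 3, 5 → 7.
So the next label is 117.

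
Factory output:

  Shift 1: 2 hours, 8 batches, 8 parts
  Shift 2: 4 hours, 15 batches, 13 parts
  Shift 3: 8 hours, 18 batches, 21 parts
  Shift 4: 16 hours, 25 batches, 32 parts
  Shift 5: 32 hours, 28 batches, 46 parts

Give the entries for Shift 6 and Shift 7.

64 hours, 35 batches, 63 parts; 128 hours, 38 batches, 83 parts

Hours: 2, 4, 8, 16, 32 → 64 → 128 (×2 each step).
Batches: alternating steps +7, +3, +7, +3, …; 8, 15, 18, 25, 28 → 35 → 38.
Parts: 8, 13, 21, 32, 46 → 63 → 83 (differences are 5, 8, 11, … (increasing by 3 each time)).
Putting the parts together: 64 hours, 35 batches, 63 parts and then 128 hours, 38 batches, 83 parts.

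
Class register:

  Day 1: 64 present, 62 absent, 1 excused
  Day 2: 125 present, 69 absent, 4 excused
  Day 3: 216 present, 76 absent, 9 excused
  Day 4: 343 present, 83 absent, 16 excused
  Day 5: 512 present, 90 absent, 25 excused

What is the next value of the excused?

36

Present — perfect cubes: 4³, 5³, 6³, …: 64, 125, 216, 343, 512 → 729.
Absent: 62, 69, 76, 83, 90 → 97 (+7 each step).
Excused — perfect squares: 1², 2², 3², …: 1, 4, 9, 16, 25 → 36.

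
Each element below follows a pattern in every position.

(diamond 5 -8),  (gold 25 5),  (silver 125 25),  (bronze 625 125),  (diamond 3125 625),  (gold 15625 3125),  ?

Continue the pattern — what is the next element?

Rank: repeats diamond → gold → silver → bronze, so diamond, gold, silver, bronze, diamond, gold → silver.
Second slot: ×5 each step; 5, 25, 125, 625, 3125, 15625 → 78125.
Third slot — always the previous value of the second slot: -8, 5, 25, 125, 625, 3125 → 15625.
Combining the parts gives (silver 78125 15625).

(silver 78125 15625)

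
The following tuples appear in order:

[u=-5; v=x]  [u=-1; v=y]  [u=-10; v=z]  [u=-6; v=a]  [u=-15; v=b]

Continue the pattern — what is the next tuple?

[u=-11; v=c]

U: alternating steps +4, −9, +4, −9, …; -5, -1, -10, -6, -15 → -11.
V: x, y, z, a, b → c (letters move forward 1 place in the alphabet, wrapping Z→A).
Putting it together: [u=-11; v=c].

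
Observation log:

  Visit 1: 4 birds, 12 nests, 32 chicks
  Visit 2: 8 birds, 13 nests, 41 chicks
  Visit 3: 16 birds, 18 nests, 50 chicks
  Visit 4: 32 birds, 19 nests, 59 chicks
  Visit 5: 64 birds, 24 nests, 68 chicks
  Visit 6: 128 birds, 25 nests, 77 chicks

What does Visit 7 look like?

Birds — ×2 each step: 4, 8, 16, 32, 64, 128 → 256.
Nests goes 12, 13, 18, 19, 24, 25 → 30 (alternating steps +1, +5, +1, +5, …).
Chicks: +9 each step; 32, 41, 50, 59, 68, 77 → 86.
So the next record is 256 birds, 30 nests, 86 chicks.

256 birds, 30 nests, 86 chicks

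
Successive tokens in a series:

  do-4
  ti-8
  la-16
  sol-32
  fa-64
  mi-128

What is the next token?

Note: do, ti, la, sol, fa, mi → re (runs backward through the solfège scale do→ti).
Second component — ×2 each step: 4, 8, 16, 32, 64, 128 → 256.
Combining the parts gives re-256.

re-256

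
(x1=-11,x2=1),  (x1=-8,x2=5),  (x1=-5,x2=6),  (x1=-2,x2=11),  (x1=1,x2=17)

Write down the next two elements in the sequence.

(x1=4,x2=28), (x1=7,x2=45)

X1 goes -11, -8, -5, -2, 1 → 4 → 7 (+3 each step).
For the x2, each term is the sum of the two before it: 1, 5, 6, 11, 17 → 28 → 45.
So the next two elements are (x1=4,x2=28) and (x1=7,x2=45).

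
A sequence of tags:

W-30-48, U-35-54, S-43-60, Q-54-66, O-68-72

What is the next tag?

Letter: letters move back 2 places in the alphabet; W, U, S, Q, O → M.
For the second component, differences are 5, 8, 11, … (increasing by 3 each time): 30, 35, 43, 54, 68 → 85.
For the third component, +6 each step: 48, 54, 60, 66, 72 → 78.
Putting it together: M-85-78.

M-85-78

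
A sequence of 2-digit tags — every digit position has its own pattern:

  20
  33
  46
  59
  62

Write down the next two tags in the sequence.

First digit — +1 each step, mod 10: 2, 3, 4, 5, 6 → 7 → 8.
Second digit goes 0, 3, 6, 9, 2 → 5 → 8 (+3 each step, mod 10).
Putting the parts together: 75 and then 88.

75 then 88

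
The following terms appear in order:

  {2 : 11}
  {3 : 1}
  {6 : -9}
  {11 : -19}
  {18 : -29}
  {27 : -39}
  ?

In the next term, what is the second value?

Second value goes 11, 1, -9, -19, -29, -39 → -49 (−10 each step).

-49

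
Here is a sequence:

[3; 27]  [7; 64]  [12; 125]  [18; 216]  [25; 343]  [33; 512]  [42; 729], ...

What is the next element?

[52; 1000]

For the first value, differences are 4, 5, 6, … (increasing by 1 each time): 3, 7, 12, 18, 25, 33, 42 → 52.
Second value: perfect cubes: 3³, 4³, 5³, …; 27, 64, 125, 216, 343, 512, 729 → 1000.
So the next element is [52; 1000].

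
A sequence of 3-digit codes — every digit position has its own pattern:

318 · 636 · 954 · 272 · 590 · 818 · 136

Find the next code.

For the first digit, +3 each step, mod 10: 3, 6, 9, 2, 5, 8, 1 → 4.
For the second digit, +2 each step, mod 10: 1, 3, 5, 7, 9, 1, 3 → 5.
For the third digit, −2 each step, mod 10: 8, 6, 4, 2, 0, 8, 6 → 4.
Putting it together: 454.

454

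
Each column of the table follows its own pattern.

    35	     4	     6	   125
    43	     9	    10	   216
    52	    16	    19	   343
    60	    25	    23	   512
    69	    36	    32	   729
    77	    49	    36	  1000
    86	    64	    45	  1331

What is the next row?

First component: 35, 43, 52, 60, 69, 77, 86 → 94 (alternating steps +8, +9, +8, +9, …).
For the second component, perfect squares: 2², 3², 4², …: 4, 9, 16, 25, 36, 49, 64 → 81.
Third component: 6, 10, 19, 23, 32, 36, 45 → 49 (alternating steps +4, +9, +4, +9, …).
Fourth component: 125, 216, 343, 512, 729, 1000, 1331 → 1728 (perfect cubes: 5³, 6³, 7³, …).
Combining the parts gives 94  81  49  1728.

94  81  49  1728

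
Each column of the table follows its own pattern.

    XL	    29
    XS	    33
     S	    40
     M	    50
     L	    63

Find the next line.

Size — runs through clothing sizes XS→XL: XL, XS, S, M, L → XL.
For the second component, differences are 4, 7, 10, … (increasing by 3 each time): 29, 33, 40, 50, 63 → 79.
Putting it together: XL  79.

XL  79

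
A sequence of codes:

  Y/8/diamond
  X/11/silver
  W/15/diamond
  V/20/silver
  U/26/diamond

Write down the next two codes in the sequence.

For the letter, letters move back 1 place in the alphabet: Y, X, W, V, U → T → S.
Second component: 8, 11, 15, 20, 26 → 33 → 41 (differences are 3, 4, 5, … (increasing by 1 each time)).
Rank goes diamond, silver, diamond, silver, diamond → silver → diamond (alternates diamond ↔ silver).
Putting the parts together: T/33/silver and then S/41/diamond.

T/33/silver, S/41/diamond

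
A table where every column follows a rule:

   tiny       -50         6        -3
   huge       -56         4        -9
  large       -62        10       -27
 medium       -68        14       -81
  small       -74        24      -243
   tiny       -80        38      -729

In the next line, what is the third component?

For the third component, each term is the sum of the two before it: 6, 4, 10, 14, 24, 38 → 62.

62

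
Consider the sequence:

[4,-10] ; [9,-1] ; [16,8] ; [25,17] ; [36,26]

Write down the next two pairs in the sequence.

[49,35], [64,44]

First coordinate: perfect squares: 2², 3², 4², …; 4, 9, 16, 25, 36 → 49 → 64.
Second coordinate: +9 each step, so -10, -1, 8, 17, 26 → 35 → 44.
Putting the parts together: [49,35] and then [64,44].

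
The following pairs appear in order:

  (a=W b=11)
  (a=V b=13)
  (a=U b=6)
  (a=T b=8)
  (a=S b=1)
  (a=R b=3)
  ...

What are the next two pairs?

(a=Q b=-4), (a=P b=-2)

A goes W, V, U, T, S, R → Q → P (letters move back 1 place in the alphabet).
B: alternating steps +2, −7, +2, −7, …; 11, 13, 6, 8, 1, 3 → -4 → -2.
So the next two pairs are (a=Q b=-4) and (a=P b=-2).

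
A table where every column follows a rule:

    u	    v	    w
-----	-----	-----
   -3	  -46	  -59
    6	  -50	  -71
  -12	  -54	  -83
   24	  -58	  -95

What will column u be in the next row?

-48

For the column u, ×(-2) each step: -3, 6, -12, 24 → -48.
Column v goes -46, -50, -54, -58 → -62 (−4 each step).
Column w goes -59, -71, -83, -95 → -107 (−12 each step).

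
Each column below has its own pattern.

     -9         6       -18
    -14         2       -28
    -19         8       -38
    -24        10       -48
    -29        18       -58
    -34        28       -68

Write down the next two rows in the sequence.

For the first component, −5 each step: -9, -14, -19, -24, -29, -34 → -39 → -44.
Second component: each term is the sum of the two before it; 6, 2, 8, 10, 18, 28 → 46 → 74.
Third component goes -18, -28, -38, -48, -58, -68 → -78 → -88 (always 2 × the first component).
Putting the parts together: -39  46  -78 and then -44  74  -88.

-39  46  -78; -44  74  -88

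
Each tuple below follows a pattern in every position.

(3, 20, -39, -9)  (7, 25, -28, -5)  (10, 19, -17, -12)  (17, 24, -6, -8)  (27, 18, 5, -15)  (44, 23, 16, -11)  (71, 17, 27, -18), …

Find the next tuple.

(115, 22, 38, -14)

First component: each term is the sum of the two before it, so 3, 7, 10, 17, 27, 44, 71 → 115.
For the second component, alternating steps +5, −6, +5, −6, …: 20, 25, 19, 24, 18, 23, 17 → 22.
For the third component, +11 each step: -39, -28, -17, -6, 5, 16, 27 → 38.
Fourth component: -9, -5, -12, -8, -15, -11, -18 → -14 (alternating steps +4, −7, +4, −7, …).
Putting it together: (115, 22, 38, -14).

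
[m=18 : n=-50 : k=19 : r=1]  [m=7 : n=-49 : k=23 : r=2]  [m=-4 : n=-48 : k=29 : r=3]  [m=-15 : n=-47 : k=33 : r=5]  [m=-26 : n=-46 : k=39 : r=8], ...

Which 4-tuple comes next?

M goes 18, 7, -4, -15, -26 → -37 (−11 each step).
N — +1 each step: -50, -49, -48, -47, -46 → -45.
K goes 19, 23, 29, 33, 39 → 43 (alternating steps +4, +6, +4, +6, …).
R: each term is the sum of the two before it; 1, 2, 3, 5, 8 → 13.
Putting it together: [m=-37 : n=-45 : k=43 : r=13].

[m=-37 : n=-45 : k=43 : r=13]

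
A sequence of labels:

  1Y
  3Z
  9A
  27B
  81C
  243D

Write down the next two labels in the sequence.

729E, 2187F

First component goes 1, 3, 9, 27, 81, 243 → 729 → 2187 (×3 each step).
Letter: letters move forward 1 place in the alphabet, wrapping Z→A, so Y, Z, A, B, C, D → E → F.
Putting the parts together: 729E and then 2187F.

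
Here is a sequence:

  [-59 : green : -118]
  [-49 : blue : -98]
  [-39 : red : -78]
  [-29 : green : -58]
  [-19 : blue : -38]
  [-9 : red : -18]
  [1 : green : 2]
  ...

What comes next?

[11 : blue : 22]

First coordinate: -59, -49, -39, -29, -19, -9, 1 → 11 (+10 each step).
Colour — repeats green → blue → red: green, blue, red, green, blue, red, green → blue.
For the third coordinate, always 2 × the first coordinate: -118, -98, -78, -58, -38, -18, 2 → 22.
Combining the parts gives [11 : blue : 22].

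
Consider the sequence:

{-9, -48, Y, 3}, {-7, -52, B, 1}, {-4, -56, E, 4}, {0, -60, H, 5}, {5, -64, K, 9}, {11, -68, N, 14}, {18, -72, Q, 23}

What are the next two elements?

{26, -76, T, 37}, {35, -80, W, 60}

First entry — differences are 2, 3, 4, … (increasing by 1 each time): -9, -7, -4, 0, 5, 11, 18 → 26 → 35.
Second entry: −4 each step; -48, -52, -56, -60, -64, -68, -72 → -76 → -80.
Letter goes Y, B, E, H, K, N, Q → T → W (letters move forward 3 places in the alphabet, wrapping Z→A).
For the fourth entry, each term is the sum of the two before it: 3, 1, 4, 5, 9, 14, 23 → 37 → 60.
Putting the parts together: {26, -76, T, 37} and then {35, -80, W, 60}.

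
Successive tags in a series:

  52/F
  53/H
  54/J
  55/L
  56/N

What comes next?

First component: 52, 53, 54, 55, 56 → 57 (+1 each step).
Letter: letters move forward 2 places in the alphabet; F, H, J, L, N → P.
Putting it together: 57/P.

57/P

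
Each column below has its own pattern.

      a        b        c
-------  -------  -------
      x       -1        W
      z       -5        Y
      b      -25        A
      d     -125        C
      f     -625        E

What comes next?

Column a: letters move forward 2 places in the alphabet, wrapping Z→A; x, z, b, d, f → h.
Column b — ×5 each step: -1, -5, -25, -125, -625 → -3125.
Column c — letters move forward 2 places in the alphabet, wrapping Z→A: W, Y, A, C, E → G.
Combining the parts gives h  -3125  G.

h  -3125  G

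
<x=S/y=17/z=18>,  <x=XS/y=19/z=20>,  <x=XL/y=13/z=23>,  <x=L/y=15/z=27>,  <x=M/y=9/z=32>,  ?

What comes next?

X goes S, XS, XL, L, M → S (runs backward through clothing sizes XS→XL).
Y goes 17, 19, 13, 15, 9 → 11 (alternating steps +2, −6, +2, −6, …).
Z: differences are 2, 3, 4, … (increasing by 1 each time); 18, 20, 23, 27, 32 → 38.
So the next tuple is <x=S/y=11/z=38>.

<x=S/y=11/z=38>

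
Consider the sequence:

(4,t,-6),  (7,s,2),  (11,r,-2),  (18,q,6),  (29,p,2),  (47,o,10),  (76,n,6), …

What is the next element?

(123,m,14)

First component: each term is the sum of the two before it, so 4, 7, 11, 18, 29, 47, 76 → 123.
Letter goes t, s, r, q, p, o, n → m (letters move back 1 place in the alphabet).
Third component — alternating steps +8, −4, +8, −4, …: -6, 2, -2, 6, 2, 10, 6 → 14.
Combining the parts gives (123,m,14).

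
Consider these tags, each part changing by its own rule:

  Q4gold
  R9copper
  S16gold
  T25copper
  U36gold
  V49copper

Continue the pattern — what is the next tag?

Letter: letters move forward 1 place in the alphabet, so Q, R, S, T, U, V → W.
Second component — perfect squares: 2², 3², 4², …: 4, 9, 16, 25, 36, 49 → 64.
Metal: alternates gold ↔ copper; gold, copper, gold, copper, gold, copper → gold.
So the next tag is W64gold.

W64gold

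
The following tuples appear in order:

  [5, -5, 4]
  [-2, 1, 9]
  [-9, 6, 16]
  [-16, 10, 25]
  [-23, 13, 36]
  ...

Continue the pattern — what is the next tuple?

First entry goes 5, -2, -9, -16, -23 → -30 (−7 each step).
For the second entry, differences are 6, 5, 4, … (decreasing by 1 each time): -5, 1, 6, 10, 13 → 15.
Third entry — perfect squares: 2², 3², 4², …: 4, 9, 16, 25, 36 → 49.
So the next tuple is [-30, 15, 49].

[-30, 15, 49]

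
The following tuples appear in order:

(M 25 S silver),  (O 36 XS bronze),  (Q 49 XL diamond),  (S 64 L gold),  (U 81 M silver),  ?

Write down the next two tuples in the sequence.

(W 100 S bronze), (Y 121 XS diamond)

For the letter, letters move forward 2 places in the alphabet: M, O, Q, S, U → W → Y.
Second part goes 25, 36, 49, 64, 81 → 100 → 121 (perfect squares: 5², 6², 7², …).
For the size, runs backward through clothing sizes XS→XL: S, XS, XL, L, M → S → XS.
Rank: repeats silver → bronze → diamond → gold; silver, bronze, diamond, gold, silver → bronze → diamond.
Putting the parts together: (W 100 S bronze) and then (Y 121 XS diamond).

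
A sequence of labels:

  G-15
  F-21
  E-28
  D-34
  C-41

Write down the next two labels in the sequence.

Letter: letters move back 1 place in the alphabet, so G, F, E, D, C → B → A.
For the second component, alternating steps +6, +7, +6, +7, …: 15, 21, 28, 34, 41 → 47 → 54.
Putting the parts together: B-47 and then A-54.

B-47, A-54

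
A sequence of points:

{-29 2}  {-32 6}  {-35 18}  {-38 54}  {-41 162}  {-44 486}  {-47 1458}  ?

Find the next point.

First part: −3 each step; -29, -32, -35, -38, -41, -44, -47 → -50.
Second part: ×3 each step, so 2, 6, 18, 54, 162, 486, 1458 → 4374.
So the next point is {-50 4374}.

{-50 4374}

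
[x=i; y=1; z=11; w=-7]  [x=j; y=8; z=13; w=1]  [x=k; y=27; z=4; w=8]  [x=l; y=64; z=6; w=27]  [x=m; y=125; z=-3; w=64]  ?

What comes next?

X: letters move forward 1 place in the alphabet; i, j, k, l, m → n.
Y: perfect cubes: 1³, 2³, 3³, …, so 1, 8, 27, 64, 125 → 216.
Z — alternating steps +2, −9, +2, −9, …: 11, 13, 4, 6, -3 → -1.
For the w, always the previous value of the y: -7, 1, 8, 27, 64 → 125.
Combining the parts gives [x=n; y=216; z=-1; w=125].

[x=n; y=216; z=-1; w=125]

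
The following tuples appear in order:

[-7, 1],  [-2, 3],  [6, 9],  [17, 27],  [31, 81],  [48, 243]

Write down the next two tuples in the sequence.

[68, 729], [91, 2187]

First slot — differences are 5, 8, 11, … (increasing by 3 each time): -7, -2, 6, 17, 31, 48 → 68 → 91.
Second slot: 1, 3, 9, 27, 81, 243 → 729 → 2187 (×3 each step).
Putting the parts together: [68, 729] and then [91, 2187].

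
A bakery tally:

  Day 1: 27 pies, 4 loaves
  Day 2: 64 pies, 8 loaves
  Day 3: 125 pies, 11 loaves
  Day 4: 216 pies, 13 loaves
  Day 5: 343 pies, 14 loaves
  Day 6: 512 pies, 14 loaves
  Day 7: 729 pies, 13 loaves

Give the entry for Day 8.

Pies goes 27, 64, 125, 216, 343, 512, 729 → 1000 (perfect cubes: 3³, 4³, 5³, …).
Loaves: differences are 4, 3, 2, … (decreasing by 1 each time); 4, 8, 11, 13, 14, 14, 13 → 11.
So the next record is 1000 pies, 11 loaves.

1000 pies, 11 loaves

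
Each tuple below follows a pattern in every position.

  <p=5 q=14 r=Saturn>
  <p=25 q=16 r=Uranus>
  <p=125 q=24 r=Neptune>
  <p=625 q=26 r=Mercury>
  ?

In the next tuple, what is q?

34

For the q, alternating steps +2, +8, +2, +8, …: 14, 16, 24, 26 → 34.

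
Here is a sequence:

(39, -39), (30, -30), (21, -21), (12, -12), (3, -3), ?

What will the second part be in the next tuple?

6

First part: −9 each step; 39, 30, 21, 12, 3 → -6.
Second part: always the negative of the first part; -39, -30, -21, -12, -3 → 6.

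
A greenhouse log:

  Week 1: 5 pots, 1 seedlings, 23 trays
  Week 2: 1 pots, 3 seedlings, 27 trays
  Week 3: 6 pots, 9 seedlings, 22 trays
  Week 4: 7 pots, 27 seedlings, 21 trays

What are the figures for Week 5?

13 pots, 81 seedlings, 15 trays

Pots: each term is the sum of the two before it, so 5, 1, 6, 7 → 13.
For the seedlings, ×3 each step: 1, 3, 9, 27 → 81.
Trays: together with the pots always sums to 28, so 23, 27, 22, 21 → 15.
Combining the parts gives 13 pots, 81 seedlings, 15 trays.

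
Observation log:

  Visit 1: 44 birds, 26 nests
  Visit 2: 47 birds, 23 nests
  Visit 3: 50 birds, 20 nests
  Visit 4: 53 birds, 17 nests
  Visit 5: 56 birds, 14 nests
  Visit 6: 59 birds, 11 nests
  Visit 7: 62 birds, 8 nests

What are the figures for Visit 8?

For the birds, +3 each step: 44, 47, 50, 53, 56, 59, 62 → 65.
Nests: together with the birds always sums to 70, so 26, 23, 20, 17, 14, 11, 8 → 5.
So the next row is 65 birds, 5 nests.

65 birds, 5 nests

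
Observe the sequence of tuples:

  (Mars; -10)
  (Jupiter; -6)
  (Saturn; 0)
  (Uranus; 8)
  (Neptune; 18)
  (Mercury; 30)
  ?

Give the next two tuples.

Planet: runs through the planets Mercury→Neptune, so Mars, Jupiter, Saturn, Uranus, Neptune, Mercury → Venus → Earth.
Second part goes -10, -6, 0, 8, 18, 30 → 44 → 60 (differences are 4, 6, 8, … (increasing by 2 each time)).
So the next two tuples are (Venus; 44) and (Earth; 60).

(Venus; 44), (Earth; 60)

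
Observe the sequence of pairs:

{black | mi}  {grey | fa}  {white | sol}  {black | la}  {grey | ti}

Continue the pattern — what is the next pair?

For the shade, repeats black → grey → white: black, grey, white, black, grey → white.
Note goes mi, fa, sol, la, ti → do (runs through the solfège scale do→ti).
So the next pair is {white | do}.

{white | do}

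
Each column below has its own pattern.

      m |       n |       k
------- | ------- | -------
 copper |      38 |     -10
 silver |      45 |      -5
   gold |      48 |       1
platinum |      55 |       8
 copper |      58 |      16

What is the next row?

silver  65  25

Column m: repeats copper → silver → gold → platinum, so copper, silver, gold, platinum, copper → silver.
Column n: alternating steps +7, +3, +7, +3, …, so 38, 45, 48, 55, 58 → 65.
Column k — differences are 5, 6, 7, … (increasing by 1 each time): -10, -5, 1, 8, 16 → 25.
Combining the parts gives silver  65  25.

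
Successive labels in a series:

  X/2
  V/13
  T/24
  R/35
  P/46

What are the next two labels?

N/57, L/68

Letter: letters move back 2 places in the alphabet; X, V, T, R, P → N → L.
Second component: 2, 13, 24, 35, 46 → 57 → 68 (+11 each step).
Putting the parts together: N/57 and then L/68.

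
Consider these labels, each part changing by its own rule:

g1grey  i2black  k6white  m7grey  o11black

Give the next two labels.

q12white, s16grey

For the letter, letters move forward 2 places in the alphabet: g, i, k, m, o → q → s.
Second component — alternating steps +1, +4, +1, +4, …: 1, 2, 6, 7, 11 → 12 → 16.
Shade: repeats grey → black → white, so grey, black, white, grey, black → white → grey.
So the next two labels are q12white and s16grey.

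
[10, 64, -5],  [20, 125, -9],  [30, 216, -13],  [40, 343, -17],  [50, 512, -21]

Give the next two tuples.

[60, 729, -25], [70, 1000, -29]

First coordinate: 10, 20, 30, 40, 50 → 60 → 70 (+10 each step).
Second coordinate: 64, 125, 216, 343, 512 → 729 → 1000 (perfect cubes: 4³, 5³, 6³, …).
Third coordinate: −4 each step; -5, -9, -13, -17, -21 → -25 → -29.
Putting the parts together: [60, 729, -25] and then [70, 1000, -29].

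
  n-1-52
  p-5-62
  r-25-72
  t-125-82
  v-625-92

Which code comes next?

Letter: letters move forward 2 places in the alphabet; n, p, r, t, v → x.
Second component goes 1, 5, 25, 125, 625 → 3125 (×5 each step).
Third component: +10 each step; 52, 62, 72, 82, 92 → 102.
So the next code is x-3125-102.

x-3125-102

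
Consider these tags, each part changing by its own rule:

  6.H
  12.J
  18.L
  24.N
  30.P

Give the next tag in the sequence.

For the first component, +6 each step: 6, 12, 18, 24, 30 → 36.
Letter: letters move forward 2 places in the alphabet; H, J, L, N, P → R.
Putting it together: 36.R.

36.R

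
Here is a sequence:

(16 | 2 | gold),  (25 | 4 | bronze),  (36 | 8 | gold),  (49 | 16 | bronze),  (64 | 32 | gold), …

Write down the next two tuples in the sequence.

(81 | 64 | bronze), (100 | 128 | gold)

For the first component, perfect squares: 4², 5², 6², …: 16, 25, 36, 49, 64 → 81 → 100.
Second component: 2, 4, 8, 16, 32 → 64 → 128 (×2 each step).
For the rank, alternates gold ↔ bronze: gold, bronze, gold, bronze, gold → bronze → gold.
So the next two tuples are (81 | 64 | bronze) and (100 | 128 | gold).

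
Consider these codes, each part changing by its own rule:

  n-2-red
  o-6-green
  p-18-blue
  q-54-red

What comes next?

r-162-green

For the letter, letters move forward 1 place in the alphabet: n, o, p, q → r.
For the second component, ×3 each step: 2, 6, 18, 54 → 162.
Colour: repeats red → green → blue; red, green, blue, red → green.
Combining the parts gives r-162-green.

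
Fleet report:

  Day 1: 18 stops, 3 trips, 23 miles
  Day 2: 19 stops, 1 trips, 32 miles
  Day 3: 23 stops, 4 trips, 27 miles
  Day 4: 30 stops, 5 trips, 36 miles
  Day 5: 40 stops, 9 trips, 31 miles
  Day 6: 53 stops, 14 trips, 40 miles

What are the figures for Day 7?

69 stops, 23 trips, 35 miles

Stops — differences are 1, 4, 7, … (increasing by 3 each time): 18, 19, 23, 30, 40, 53 → 69.
Trips goes 3, 1, 4, 5, 9, 14 → 23 (each term is the sum of the two before it).
Miles: 23, 32, 27, 36, 31, 40 → 35 (alternating steps +9, −5, +9, −5, …).
Putting it together: 69 stops, 23 trips, 35 miles.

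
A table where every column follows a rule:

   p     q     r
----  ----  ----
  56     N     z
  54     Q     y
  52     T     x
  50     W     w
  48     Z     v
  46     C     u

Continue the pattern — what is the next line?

Column p goes 56, 54, 52, 50, 48, 46 → 44 (−2 each step).
Column q: letters move forward 3 places in the alphabet, wrapping Z→A, so N, Q, T, W, Z, C → F.
Column r: letters move back 1 place in the alphabet; z, y, x, w, v, u → t.
Putting it together: 44  F  t.

44  F  t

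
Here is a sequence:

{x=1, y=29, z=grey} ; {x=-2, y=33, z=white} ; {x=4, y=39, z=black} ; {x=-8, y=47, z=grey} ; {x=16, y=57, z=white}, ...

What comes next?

{x=-32, y=69, z=black}

X: ×(-2) each step, so 1, -2, 4, -8, 16 → -32.
Y: differences are 4, 6, 8, … (increasing by 2 each time); 29, 33, 39, 47, 57 → 69.
For the z, repeats grey → white → black: grey, white, black, grey, white → black.
Putting it together: {x=-32, y=69, z=black}.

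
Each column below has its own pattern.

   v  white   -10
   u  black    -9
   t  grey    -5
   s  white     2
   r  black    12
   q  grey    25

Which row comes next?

p  white  41

Letter goes v, u, t, s, r, q → p (letters move back 1 place in the alphabet).
For the shade, repeats white → black → grey: white, black, grey, white, black, grey → white.
Third component goes -10, -9, -5, 2, 12, 25 → 41 (differences are 1, 4, 7, … (increasing by 3 each time)).
Putting it together: p  white  41.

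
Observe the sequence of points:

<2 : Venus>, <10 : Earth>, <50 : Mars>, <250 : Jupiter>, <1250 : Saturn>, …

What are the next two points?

<6250 : Uranus>, <31250 : Neptune>

First coordinate: ×5 each step, so 2, 10, 50, 250, 1250 → 6250 → 31250.
Planet goes Venus, Earth, Mars, Jupiter, Saturn → Uranus → Neptune (runs through the planets Mercury→Neptune).
So the next two points are <6250 : Uranus> and <31250 : Neptune>.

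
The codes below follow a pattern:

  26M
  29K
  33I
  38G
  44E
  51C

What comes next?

First component: differences are 3, 4, 5, … (increasing by 1 each time), so 26, 29, 33, 38, 44, 51 → 59.
Letter: letters move back 2 places in the alphabet, so M, K, I, G, E, C → A.
Putting it together: 59A.

59A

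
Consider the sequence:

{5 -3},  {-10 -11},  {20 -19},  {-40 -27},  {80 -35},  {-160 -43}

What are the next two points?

First entry: 5, -10, 20, -40, 80, -160 → 320 → -640 (×(-2) each step).
Second entry: −8 each step, so -3, -11, -19, -27, -35, -43 → -51 → -59.
Putting the parts together: {320 -51} and then {-640 -59}.

{320 -51}, {-640 -59}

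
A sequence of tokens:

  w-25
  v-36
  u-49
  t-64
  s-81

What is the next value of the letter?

Letter: letters move back 1 place in the alphabet; w, v, u, t, s → r.

r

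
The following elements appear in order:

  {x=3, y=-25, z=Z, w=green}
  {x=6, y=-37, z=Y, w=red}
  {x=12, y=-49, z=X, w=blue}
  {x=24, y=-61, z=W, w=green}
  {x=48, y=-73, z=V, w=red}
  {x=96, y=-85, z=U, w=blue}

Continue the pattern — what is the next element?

X — ×2 each step: 3, 6, 12, 24, 48, 96 → 192.
Y — −12 each step: -25, -37, -49, -61, -73, -85 → -97.
Z — letters move back 1 place in the alphabet: Z, Y, X, W, V, U → T.
W: repeats green → red → blue, so green, red, blue, green, red, blue → green.
So the next element is {x=192, y=-97, z=T, w=green}.

{x=192, y=-97, z=T, w=green}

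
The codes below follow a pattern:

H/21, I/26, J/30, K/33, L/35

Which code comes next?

Letter: letters move forward 1 place in the alphabet, so H, I, J, K, L → M.
Second component — differences are 5, 4, 3, … (decreasing by 1 each time): 21, 26, 30, 33, 35 → 36.
Combining the parts gives M/36.

M/36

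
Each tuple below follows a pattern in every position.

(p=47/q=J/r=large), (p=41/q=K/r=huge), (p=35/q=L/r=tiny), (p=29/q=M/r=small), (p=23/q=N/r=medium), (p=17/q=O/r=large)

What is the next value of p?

P: −6 each step, so 47, 41, 35, 29, 23, 17 → 11.

11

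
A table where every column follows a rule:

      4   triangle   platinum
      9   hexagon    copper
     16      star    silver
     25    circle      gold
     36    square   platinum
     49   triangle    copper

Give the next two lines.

First component: 4, 9, 16, 25, 36, 49 → 64 → 81 (perfect squares: 2², 3², 4², …).
Shape: repeats triangle → hexagon → star → circle → square; triangle, hexagon, star, circle, square, triangle → hexagon → star.
Metal goes platinum, copper, silver, gold, platinum, copper → silver → gold (repeats platinum → copper → silver → gold).
So the next two lines are 64  hexagon  silver and 81  star  gold.

64  hexagon  silver; 81  star  gold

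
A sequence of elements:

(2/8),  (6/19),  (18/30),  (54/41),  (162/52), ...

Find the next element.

First slot: ×3 each step, so 2, 6, 18, 54, 162 → 486.
Second slot: +11 each step; 8, 19, 30, 41, 52 → 63.
Combining the parts gives (486/63).

(486/63)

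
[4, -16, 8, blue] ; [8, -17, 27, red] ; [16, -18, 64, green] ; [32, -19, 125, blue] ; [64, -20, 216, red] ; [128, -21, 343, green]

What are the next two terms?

[256, -22, 512, blue], [512, -23, 729, red]

First coordinate — ×2 each step: 4, 8, 16, 32, 64, 128 → 256 → 512.
Second coordinate: −1 each step; -16, -17, -18, -19, -20, -21 → -22 → -23.
Third coordinate goes 8, 27, 64, 125, 216, 343 → 512 → 729 (perfect cubes: 2³, 3³, 4³, …).
Colour: blue, red, green, blue, red, green → blue → red (repeats blue → red → green).
Putting the parts together: [256, -22, 512, blue] and then [512, -23, 729, red].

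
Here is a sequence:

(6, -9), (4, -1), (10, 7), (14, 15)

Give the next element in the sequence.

(24, 23)

First value: 6, 4, 10, 14 → 24 (each term is the sum of the two before it).
Second value — +8 each step: -9, -1, 7, 15 → 23.
Combining the parts gives (24, 23).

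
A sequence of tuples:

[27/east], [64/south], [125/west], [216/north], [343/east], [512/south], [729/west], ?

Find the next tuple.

First slot: perfect cubes: 3³, 4³, 5³, …, so 27, 64, 125, 216, 343, 512, 729 → 1000.
Direction: repeats east → south → west → north; east, south, west, north, east, south, west → north.
So the next tuple is [1000/north].

[1000/north]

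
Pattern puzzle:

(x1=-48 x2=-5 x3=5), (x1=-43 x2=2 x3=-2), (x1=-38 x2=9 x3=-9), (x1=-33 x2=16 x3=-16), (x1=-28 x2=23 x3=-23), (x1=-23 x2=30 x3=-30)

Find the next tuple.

(x1=-18 x2=37 x3=-37)

X1: +5 each step; -48, -43, -38, -33, -28, -23 → -18.
X2: +7 each step; -5, 2, 9, 16, 23, 30 → 37.
For the x3, together with the x2 always sums to 0: 5, -2, -9, -16, -23, -30 → -37.
So the next tuple is (x1=-18 x2=37 x3=-37).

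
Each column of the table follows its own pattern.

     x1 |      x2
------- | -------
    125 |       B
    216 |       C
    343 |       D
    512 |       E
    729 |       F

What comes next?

For the column x1, perfect cubes: 5³, 6³, 7³, …: 125, 216, 343, 512, 729 → 1000.
Column x2 goes B, C, D, E, F → G (letters move forward 1 place in the alphabet).
So the next row is 1000  G.

1000  G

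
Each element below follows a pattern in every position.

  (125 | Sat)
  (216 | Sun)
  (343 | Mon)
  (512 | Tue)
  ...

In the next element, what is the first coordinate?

First coordinate: 125, 216, 343, 512 → 729 (perfect cubes: 5³, 6³, 7³, …).
For the day, runs through the weekdays Mon→Sun: Sat, Sun, Mon, Tue → Wed.

729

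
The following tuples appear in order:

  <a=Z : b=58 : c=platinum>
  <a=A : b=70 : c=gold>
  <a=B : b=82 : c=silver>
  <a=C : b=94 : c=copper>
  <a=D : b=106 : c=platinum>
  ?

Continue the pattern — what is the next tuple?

<a=E : b=118 : c=gold>

A — letters move forward 1 place in the alphabet, wrapping Z→A: Z, A, B, C, D → E.
B goes 58, 70, 82, 94, 106 → 118 (+12 each step).
C goes platinum, gold, silver, copper, platinum → gold (repeats platinum → gold → silver → copper).
Combining the parts gives <a=E : b=118 : c=gold>.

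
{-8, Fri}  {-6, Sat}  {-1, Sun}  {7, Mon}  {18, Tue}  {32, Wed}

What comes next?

{49, Thu}

First entry: differences are 2, 5, 8, … (increasing by 3 each time), so -8, -6, -1, 7, 18, 32 → 49.
Day goes Fri, Sat, Sun, Mon, Tue, Wed → Thu (runs through the weekdays Mon→Sun).
Putting it together: {49, Thu}.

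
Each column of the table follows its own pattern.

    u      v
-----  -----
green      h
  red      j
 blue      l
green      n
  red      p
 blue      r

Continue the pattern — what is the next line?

Column u: green, red, blue, green, red, blue → green (repeats green → red → blue).
Column v — letters move forward 2 places in the alphabet: h, j, l, n, p, r → t.
Combining the parts gives green  t.

green  t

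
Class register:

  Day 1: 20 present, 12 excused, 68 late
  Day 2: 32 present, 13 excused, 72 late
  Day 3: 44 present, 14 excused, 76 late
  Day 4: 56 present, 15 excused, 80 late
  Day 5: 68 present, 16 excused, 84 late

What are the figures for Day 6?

80 present, 17 excused, 88 late

Present — +12 each step: 20, 32, 44, 56, 68 → 80.
Excused goes 12, 13, 14, 15, 16 → 17 (+1 each step).
Late: +4 each step; 68, 72, 76, 80, 84 → 88.
So the next line is 80 present, 17 excused, 88 late.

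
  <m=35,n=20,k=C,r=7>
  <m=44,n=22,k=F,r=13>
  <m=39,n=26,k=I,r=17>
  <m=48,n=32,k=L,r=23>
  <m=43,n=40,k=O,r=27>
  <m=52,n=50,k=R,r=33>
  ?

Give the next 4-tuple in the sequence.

<m=47,n=62,k=U,r=37>

M: alternating steps +9, −5, +9, −5, …, so 35, 44, 39, 48, 43, 52 → 47.
N — differences are 2, 4, 6, … (increasing by 2 each time): 20, 22, 26, 32, 40, 50 → 62.
K goes C, F, I, L, O, R → U (letters move forward 3 places in the alphabet).
R: alternating steps +6, +4, +6, +4, …, so 7, 13, 17, 23, 27, 33 → 37.
So the next 4-tuple is <m=47,n=62,k=U,r=37>.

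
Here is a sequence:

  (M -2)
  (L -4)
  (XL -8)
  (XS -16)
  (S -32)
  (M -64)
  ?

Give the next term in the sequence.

(L -128)

Size — repeats M → L → XL → XS → S: M, L, XL, XS, S, M → L.
Second part: ×2 each step; -2, -4, -8, -16, -32, -64 → -128.
Putting it together: (L -128).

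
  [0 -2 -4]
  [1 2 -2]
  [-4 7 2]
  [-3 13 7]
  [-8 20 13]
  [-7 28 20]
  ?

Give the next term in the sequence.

[-12 37 28]

First slot: 0, 1, -4, -3, -8, -7 → -12 (alternating steps +1, −5, +1, −5, …).
Second slot: -2, 2, 7, 13, 20, 28 → 37 (differences are 4, 5, 6, … (increasing by 1 each time)).
Third slot: -4, -2, 2, 7, 13, 20 → 28 (always the previous value of the second slot).
Putting it together: [-12 37 28].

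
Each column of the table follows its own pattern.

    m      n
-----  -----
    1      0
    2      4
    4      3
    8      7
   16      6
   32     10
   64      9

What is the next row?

Column m — ×2 each step: 1, 2, 4, 8, 16, 32, 64 → 128.
Column n: 0, 4, 3, 7, 6, 10, 9 → 13 (alternating steps +4, −1, +4, −1, …).
Putting it together: 128  13.

128  13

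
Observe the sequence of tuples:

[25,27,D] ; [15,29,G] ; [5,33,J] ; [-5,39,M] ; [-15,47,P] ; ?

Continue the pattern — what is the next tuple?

First coordinate: −10 each step; 25, 15, 5, -5, -15 → -25.
Second coordinate: differences are 2, 4, 6, … (increasing by 2 each time); 27, 29, 33, 39, 47 → 57.
Letter: D, G, J, M, P → S (letters move forward 3 places in the alphabet).
Putting it together: [-25,57,S].

[-25,57,S]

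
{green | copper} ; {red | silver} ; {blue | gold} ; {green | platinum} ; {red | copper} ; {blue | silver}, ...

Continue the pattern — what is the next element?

{green | gold}

Colour — repeats green → red → blue: green, red, blue, green, red, blue → green.
Metal: repeats copper → silver → gold → platinum; copper, silver, gold, platinum, copper, silver → gold.
Combining the parts gives {green | gold}.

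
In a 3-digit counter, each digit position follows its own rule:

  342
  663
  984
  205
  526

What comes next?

847

First digit — +3 each step, mod 10: 3, 6, 9, 2, 5 → 8.
Second digit: +2 each step, mod 10; 4, 6, 8, 0, 2 → 4.
Third digit: 2, 3, 4, 5, 6 → 7 (+1 each step, mod 10).
Putting it together: 847.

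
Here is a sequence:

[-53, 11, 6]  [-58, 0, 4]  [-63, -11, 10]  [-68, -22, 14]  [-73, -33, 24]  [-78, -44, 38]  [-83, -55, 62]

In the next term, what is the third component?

100

Third component: each term is the sum of the two before it; 6, 4, 10, 14, 24, 38, 62 → 100.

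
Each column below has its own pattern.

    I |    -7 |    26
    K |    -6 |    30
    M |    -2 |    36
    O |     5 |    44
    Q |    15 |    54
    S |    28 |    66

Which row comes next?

Letter: I, K, M, O, Q, S → U (letters move forward 2 places in the alphabet).
Second component — differences are 1, 4, 7, … (increasing by 3 each time): -7, -6, -2, 5, 15, 28 → 44.
For the third component, differences are 4, 6, 8, … (increasing by 2 each time): 26, 30, 36, 44, 54, 66 → 80.
So the next row is U  44  80.

U  44  80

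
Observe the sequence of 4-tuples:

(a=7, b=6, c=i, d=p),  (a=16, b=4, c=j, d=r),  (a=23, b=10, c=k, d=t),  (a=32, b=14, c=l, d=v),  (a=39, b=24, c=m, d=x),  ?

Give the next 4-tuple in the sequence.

(a=48, b=38, c=n, d=z)

For the a, alternating steps +9, +7, +9, +7, …: 7, 16, 23, 32, 39 → 48.
B: each term is the sum of the two before it; 6, 4, 10, 14, 24 → 38.
C: i, j, k, l, m → n (letters move forward 1 place in the alphabet).
D goes p, r, t, v, x → z (letters move forward 2 places in the alphabet).
Combining the parts gives (a=48, b=38, c=n, d=z).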